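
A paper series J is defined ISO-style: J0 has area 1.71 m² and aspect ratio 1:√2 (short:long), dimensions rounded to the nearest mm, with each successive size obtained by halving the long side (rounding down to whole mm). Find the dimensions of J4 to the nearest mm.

275 × 388 mm

Let J0's short side be w mm. w · w√2 = 1.71 m² = 1,710,000 mm², so w ≈ 1099.6 mm and w√2 ≈ 1555.1 mm → J0 = 1100 × 1555 mm.
J1: ⌊1555/2⌋ × 1100 = 777 × 1100 mm
J2: ⌊1100/2⌋ × 777 = 550 × 777 mm
J3: ⌊777/2⌋ × 550 = 388 × 550 mm
J4: ⌊550/2⌋ × 388 = 275 × 388 mm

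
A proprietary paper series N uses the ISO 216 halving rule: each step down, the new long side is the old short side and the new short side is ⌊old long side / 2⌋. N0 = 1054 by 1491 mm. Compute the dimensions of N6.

N1: ⌊1491/2⌋ × 1054 = 745 × 1054 mm
N2: ⌊1054/2⌋ × 745 = 527 × 745 mm
N3: ⌊745/2⌋ × 527 = 372 × 527 mm
N4: ⌊527/2⌋ × 372 = 263 × 372 mm
N5: ⌊372/2⌋ × 263 = 186 × 263 mm
N6: ⌊263/2⌋ × 186 = 131 × 186 mm

131 × 186 mm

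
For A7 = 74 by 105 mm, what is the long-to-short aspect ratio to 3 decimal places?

1.419

105 / 74 = 1.419
ISO 216 targets √2 ≈ 1.414; the +0.005 deviation is from mm rounding.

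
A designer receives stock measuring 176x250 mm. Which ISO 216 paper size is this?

B5 (176 × 250 mm)

Aspect ratio 250/176 ≈ 1.420 — close to the ISO √2 ≈ 1.414.
In the B-series (B0 = 1000 × 1414 mm): B5 = 176 × 250 mm.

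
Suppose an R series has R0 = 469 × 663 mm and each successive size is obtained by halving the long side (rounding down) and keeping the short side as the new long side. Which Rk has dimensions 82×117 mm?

R5

R0: 469 × 663 mm
R1: 331 × 469 mm
R2: 234 × 331 mm
R3: 165 × 234 mm
R4: 117 × 165 mm
R5: 82 × 117 mm
R6: 58 × 82 mm
→ matches R5.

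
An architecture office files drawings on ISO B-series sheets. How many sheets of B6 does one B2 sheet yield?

16

Each ISO step halves the sheet: 1 × B2 → 2 × B3 → 4 × B4 → 8 × B5 → …
From B2 to B6 is 4 halving steps: 2^4 = 16.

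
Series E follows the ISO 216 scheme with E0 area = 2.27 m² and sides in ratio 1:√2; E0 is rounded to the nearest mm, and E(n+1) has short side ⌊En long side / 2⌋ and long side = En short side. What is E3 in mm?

448 × 633 mm

Let E0's short side be w mm. w · w√2 = 2.27 m² = 2,270,000 mm², so w ≈ 1266.9 mm and w√2 ≈ 1791.7 mm → E0 = 1267 × 1792 mm.
E1: ⌊1792/2⌋ × 1267 = 896 × 1267 mm
E2: ⌊1267/2⌋ × 896 = 633 × 896 mm
E3: ⌊896/2⌋ × 633 = 448 × 633 mm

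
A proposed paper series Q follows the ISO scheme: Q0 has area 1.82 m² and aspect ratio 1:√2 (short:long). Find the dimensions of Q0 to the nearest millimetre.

Let the short side be w mm. Then w · w√2 = 1.82 m² = 1,820,000 mm².
w² = 1,820,000/√2, so w ≈ 1134.4 mm; long side = w√2 ≈ 1604.3 mm.

1134 × 1604 mm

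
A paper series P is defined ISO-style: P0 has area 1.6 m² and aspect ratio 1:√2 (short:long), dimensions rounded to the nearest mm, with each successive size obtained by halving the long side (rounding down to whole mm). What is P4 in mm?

266 × 376 mm

Let P0's short side be w mm. w · w√2 = 1.6 m² = 1,600,000 mm², so w ≈ 1063.7 mm and w√2 ≈ 1504.2 mm → P0 = 1064 × 1504 mm.
P1: ⌊1504/2⌋ × 1064 = 752 × 1064 mm
P2: ⌊1064/2⌋ × 752 = 532 × 752 mm
P3: ⌊752/2⌋ × 532 = 376 × 532 mm
P4: ⌊532/2⌋ × 376 = 266 × 376 mm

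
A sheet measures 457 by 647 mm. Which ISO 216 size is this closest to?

Aspect ratio 647/457 ≈ 1.416 — close to the ISO √2 ≈ 1.414.
In the C-series (envelope sizes, between A and B): C2 = 458 × 648 mm.
Off by 2 mm total — nearest standard size.

C2 (458 × 648 mm)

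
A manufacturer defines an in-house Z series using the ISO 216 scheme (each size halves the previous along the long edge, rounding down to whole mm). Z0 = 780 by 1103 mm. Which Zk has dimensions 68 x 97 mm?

Z7

Z0: 780 × 1103 mm
Z1: 551 × 780 mm
Z2: 390 × 551 mm
Z3: 275 × 390 mm
Z4: 195 × 275 mm
Z5: 137 × 195 mm
Z6: 97 × 137 mm
Z7: 68 × 97 mm
Z8: 48 × 68 mm
→ matches Z7.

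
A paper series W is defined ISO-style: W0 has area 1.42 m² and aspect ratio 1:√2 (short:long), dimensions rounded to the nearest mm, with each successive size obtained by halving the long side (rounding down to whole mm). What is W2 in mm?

501 × 708 mm

Let W0's short side be w mm. w · w√2 = 1.42 m² = 1,420,000 mm², so w ≈ 1002.0 mm and w√2 ≈ 1417.1 mm → W0 = 1002 × 1417 mm.
W1: ⌊1417/2⌋ × 1002 = 708 × 1002 mm
W2: ⌊1002/2⌋ × 708 = 501 × 708 mm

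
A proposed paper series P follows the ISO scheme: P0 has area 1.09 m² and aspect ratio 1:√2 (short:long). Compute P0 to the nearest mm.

Let the short side be w mm. Then w · w√2 = 1.09 m² = 1,090,000 mm².
w² = 1,090,000/√2, so w ≈ 877.9 mm; long side = w√2 ≈ 1241.6 mm.

878 × 1242 mm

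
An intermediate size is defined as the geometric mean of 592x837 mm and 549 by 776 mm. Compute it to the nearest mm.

Short side: √(592 · 549) = √325008 ≈ 570.1 → 570 mm
Long side: √(837 · 776) = √649512 ≈ 805.9 → 806 mm

570 × 806 mm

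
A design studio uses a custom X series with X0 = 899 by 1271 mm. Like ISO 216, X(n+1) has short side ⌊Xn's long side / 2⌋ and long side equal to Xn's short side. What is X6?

112 × 158 mm

X1 = 635 × 899 mm (from X0 by 1 halving).
X2: ⌊899/2⌋ × 635 = 449 × 635 mm
X3: ⌊635/2⌋ × 449 = 317 × 449 mm
X4: ⌊449/2⌋ × 317 = 224 × 317 mm
X5: ⌊317/2⌋ × 224 = 158 × 224 mm
X6: ⌊224/2⌋ × 158 = 112 × 158 mm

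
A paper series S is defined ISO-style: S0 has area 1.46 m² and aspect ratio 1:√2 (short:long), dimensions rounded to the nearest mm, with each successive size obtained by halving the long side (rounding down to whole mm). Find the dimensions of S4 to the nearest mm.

Let S0's short side be w mm. w · w√2 = 1.46 m² = 1,460,000 mm², so w ≈ 1016.1 mm and w√2 ≈ 1436.9 mm → S0 = 1016 × 1437 mm.
S1: ⌊1437/2⌋ × 1016 = 718 × 1016 mm
S2: ⌊1016/2⌋ × 718 = 508 × 718 mm
S3: ⌊718/2⌋ × 508 = 359 × 508 mm
S4: ⌊508/2⌋ × 359 = 254 × 359 mm

254 × 359 mm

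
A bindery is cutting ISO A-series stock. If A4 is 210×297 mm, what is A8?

A5: ⌊297/2⌋ × 210 = 148 × 210 mm
A6: ⌊210/2⌋ × 148 = 105 × 148 mm
A7: ⌊148/2⌋ × 105 = 74 × 105 mm
A8: ⌊105/2⌋ × 74 = 52 × 74 mm

52 × 74 mm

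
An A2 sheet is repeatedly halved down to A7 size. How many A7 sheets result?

A2 = 420 × 594 mm; A7 = 74 × 105 mm.
Each halving step doubles the count; 5 steps from A2 to A7.
2^5 = 32.

32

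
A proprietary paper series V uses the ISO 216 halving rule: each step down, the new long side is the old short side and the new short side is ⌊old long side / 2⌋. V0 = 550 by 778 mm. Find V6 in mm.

V1 = 389 × 550 mm (from V0 by 1 halving).
V2: ⌊550/2⌋ × 389 = 275 × 389 mm
V3: ⌊389/2⌋ × 275 = 194 × 275 mm
V4: ⌊275/2⌋ × 194 = 137 × 194 mm
V5: ⌊194/2⌋ × 137 = 97 × 137 mm
V6: ⌊137/2⌋ × 97 = 68 × 97 mm

68 × 97 mm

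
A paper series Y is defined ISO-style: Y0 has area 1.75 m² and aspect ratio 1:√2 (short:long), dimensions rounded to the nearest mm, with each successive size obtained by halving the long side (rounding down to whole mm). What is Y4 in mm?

Let Y0's short side be w mm. w · w√2 = 1.75 m² = 1,750,000 mm², so w ≈ 1112.4 mm and w√2 ≈ 1573.2 mm → Y0 = 1112 × 1573 mm.
Y1: ⌊1573/2⌋ × 1112 = 786 × 1112 mm
Y2: ⌊1112/2⌋ × 786 = 556 × 786 mm
Y3: ⌊786/2⌋ × 556 = 393 × 556 mm
Y4: ⌊556/2⌋ × 393 = 278 × 393 mm

278 × 393 mm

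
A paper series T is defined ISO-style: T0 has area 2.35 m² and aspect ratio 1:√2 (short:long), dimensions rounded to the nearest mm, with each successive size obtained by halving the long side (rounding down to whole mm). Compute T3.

Let T0's short side be w mm. w · w√2 = 2.35 m² = 2,350,000 mm², so w ≈ 1289.1 mm and w√2 ≈ 1823.0 mm → T0 = 1289 × 1823 mm.
T1: ⌊1823/2⌋ × 1289 = 911 × 1289 mm
T2: ⌊1289/2⌋ × 911 = 644 × 911 mm
T3: ⌊911/2⌋ × 644 = 455 × 644 mm

455 × 644 mm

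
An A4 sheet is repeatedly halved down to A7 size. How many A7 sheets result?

A4 = 210 × 297 mm; A7 = 74 × 105 mm.
Each halving step doubles the count; 3 steps from A4 to A7.
2^3 = 8.

8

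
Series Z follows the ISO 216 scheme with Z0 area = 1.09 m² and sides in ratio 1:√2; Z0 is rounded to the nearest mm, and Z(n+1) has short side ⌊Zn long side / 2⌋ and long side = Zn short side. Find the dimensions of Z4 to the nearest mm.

219 × 310 mm

Let Z0's short side be w mm. w · w√2 = 1.09 m² = 1,090,000 mm², so w ≈ 877.9 mm and w√2 ≈ 1241.6 mm → Z0 = 878 × 1242 mm.
Z1: ⌊1242/2⌋ × 878 = 621 × 878 mm
Z2: ⌊878/2⌋ × 621 = 439 × 621 mm
Z3: ⌊621/2⌋ × 439 = 310 × 439 mm
Z4: ⌊439/2⌋ × 310 = 219 × 310 mm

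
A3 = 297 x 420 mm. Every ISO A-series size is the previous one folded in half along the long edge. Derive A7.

74 × 105 mm

A4: ⌊420/2⌋ × 297 = 210 × 297 mm
A5: ⌊297/2⌋ × 210 = 148 × 210 mm
A6: ⌊210/2⌋ × 148 = 105 × 148 mm
A7: ⌊148/2⌋ × 105 = 74 × 105 mm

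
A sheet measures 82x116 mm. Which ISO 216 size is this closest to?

Aspect ratio 116/82 ≈ 1.415 — close to the ISO √2 ≈ 1.414.
In the C-series (envelope sizes, between A and B): C7 = 81 × 114 mm.
Off by 3 mm total — nearest standard size.

C7 (81 × 114 mm)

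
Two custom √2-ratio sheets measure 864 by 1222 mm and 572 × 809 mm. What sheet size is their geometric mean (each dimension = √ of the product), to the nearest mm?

Short side: √(864 · 572) = √494208 ≈ 703.0 → 703 mm
Long side: √(1222 · 809) = √988598 ≈ 994.3 → 994 mm

703 × 994 mm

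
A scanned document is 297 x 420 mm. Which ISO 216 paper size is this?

A3 (297 × 420 mm)

Aspect ratio 420/297 ≈ 1.414 — close to the ISO √2 ≈ 1.414.
In the A-series (A0 area = 1 m²): A3 = 297 × 420 mm.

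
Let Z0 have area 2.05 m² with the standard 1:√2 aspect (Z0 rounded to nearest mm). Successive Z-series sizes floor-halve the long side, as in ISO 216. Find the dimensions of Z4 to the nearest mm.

Let Z0's short side be w mm. w · w√2 = 2.05 m² = 2,050,000 mm², so w ≈ 1204.0 mm and w√2 ≈ 1702.7 mm → Z0 = 1204 × 1703 mm.
Z1: ⌊1703/2⌋ × 1204 = 851 × 1204 mm
Z2: ⌊1204/2⌋ × 851 = 602 × 851 mm
Z3: ⌊851/2⌋ × 602 = 425 × 602 mm
Z4: ⌊602/2⌋ × 425 = 301 × 425 mm

301 × 425 mm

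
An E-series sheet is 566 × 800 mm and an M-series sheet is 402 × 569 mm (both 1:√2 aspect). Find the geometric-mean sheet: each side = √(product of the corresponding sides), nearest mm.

477 × 675 mm

Short side: √(566 · 402) = √227532 ≈ 477.0 → 477 mm
Long side: √(800 · 569) = √455200 ≈ 674.7 → 675 mm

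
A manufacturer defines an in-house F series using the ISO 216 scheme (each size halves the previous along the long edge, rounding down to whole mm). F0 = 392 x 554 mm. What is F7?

34 × 49 mm

F1 = 277 × 392 mm (from F0 by 1 halving).
F2: ⌊392/2⌋ × 277 = 196 × 277 mm
F3: ⌊277/2⌋ × 196 = 138 × 196 mm
F4: ⌊196/2⌋ × 138 = 98 × 138 mm
F5: ⌊138/2⌋ × 98 = 69 × 98 mm
F6: ⌊98/2⌋ × 69 = 49 × 69 mm
F7: ⌊69/2⌋ × 49 = 34 × 49 mm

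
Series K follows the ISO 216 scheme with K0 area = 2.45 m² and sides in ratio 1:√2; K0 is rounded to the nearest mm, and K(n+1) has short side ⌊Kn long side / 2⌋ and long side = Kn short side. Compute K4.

329 × 465 mm

Let K0's short side be w mm. w · w√2 = 2.45 m² = 2,450,000 mm², so w ≈ 1316.2 mm and w√2 ≈ 1861.4 mm → K0 = 1316 × 1861 mm.
K1: ⌊1861/2⌋ × 1316 = 930 × 1316 mm
K2: ⌊1316/2⌋ × 930 = 658 × 930 mm
K3: ⌊930/2⌋ × 658 = 465 × 658 mm
K4: ⌊658/2⌋ × 465 = 329 × 465 mm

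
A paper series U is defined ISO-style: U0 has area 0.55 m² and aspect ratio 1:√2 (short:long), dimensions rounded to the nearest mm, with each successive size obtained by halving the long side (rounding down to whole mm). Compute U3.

Let U0's short side be w mm. w · w√2 = 0.55 m² = 550,000 mm², so w ≈ 623.6 mm and w√2 ≈ 881.9 mm → U0 = 624 × 882 mm.
U1: ⌊882/2⌋ × 624 = 441 × 624 mm
U2: ⌊624/2⌋ × 441 = 312 × 441 mm
U3: ⌊441/2⌋ × 312 = 220 × 312 mm

220 × 312 mm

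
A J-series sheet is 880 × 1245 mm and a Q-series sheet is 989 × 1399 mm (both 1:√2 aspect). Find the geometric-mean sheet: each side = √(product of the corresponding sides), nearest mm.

Short side: √(880 · 989) = √870320 ≈ 932.9 → 933 mm
Long side: √(1245 · 1399) = √1741755 ≈ 1319.8 → 1320 mm

933 × 1320 mm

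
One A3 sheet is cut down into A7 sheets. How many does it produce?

Each ISO step halves the sheet: 1 × A3 → 2 × A4 → 4 × A5 → 8 × A6 → …
From A3 to A7 is 4 halving steps: 2^4 = 16.

16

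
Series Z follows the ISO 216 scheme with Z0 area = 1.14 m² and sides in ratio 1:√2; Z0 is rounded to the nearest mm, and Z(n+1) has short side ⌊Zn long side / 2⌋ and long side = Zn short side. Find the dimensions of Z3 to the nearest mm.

317 × 449 mm

Let Z0's short side be w mm. w · w√2 = 1.14 m² = 1,140,000 mm², so w ≈ 897.8 mm and w√2 ≈ 1269.7 mm → Z0 = 898 × 1270 mm.
Z1: ⌊1270/2⌋ × 898 = 635 × 898 mm
Z2: ⌊898/2⌋ × 635 = 449 × 635 mm
Z3: ⌊635/2⌋ × 449 = 317 × 449 mm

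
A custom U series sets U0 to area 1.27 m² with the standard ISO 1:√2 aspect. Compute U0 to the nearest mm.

Let the short side be w mm. Then w · w√2 = 1.27 m² = 1,270,000 mm².
w² = 1,270,000/√2, so w ≈ 947.6 mm; long side = w√2 ≈ 1340.2 mm.

948 × 1340 mm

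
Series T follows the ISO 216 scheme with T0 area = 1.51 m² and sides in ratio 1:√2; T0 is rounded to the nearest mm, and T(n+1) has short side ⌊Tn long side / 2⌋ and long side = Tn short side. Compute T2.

Let T0's short side be w mm. w · w√2 = 1.51 m² = 1,510,000 mm², so w ≈ 1033.3 mm and w√2 ≈ 1461.3 mm → T0 = 1033 × 1461 mm.
T1: ⌊1461/2⌋ × 1033 = 730 × 1033 mm
T2: ⌊1033/2⌋ × 730 = 516 × 730 mm

516 × 730 mm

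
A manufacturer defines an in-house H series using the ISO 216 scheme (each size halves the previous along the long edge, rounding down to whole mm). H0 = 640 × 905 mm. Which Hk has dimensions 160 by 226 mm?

H4

H0: 640 × 905 mm
H1: 452 × 640 mm
H2: 320 × 452 mm
H3: 226 × 320 mm
H4: 160 × 226 mm
H5: 113 × 160 mm
→ matches H4.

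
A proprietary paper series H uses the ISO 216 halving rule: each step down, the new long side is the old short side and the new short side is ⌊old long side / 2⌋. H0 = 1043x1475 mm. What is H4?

260 × 368 mm

H1: ⌊1475/2⌋ × 1043 = 737 × 1043 mm
H2: ⌊1043/2⌋ × 737 = 521 × 737 mm
H3: ⌊737/2⌋ × 521 = 368 × 521 mm
H4: ⌊521/2⌋ × 368 = 260 × 368 mm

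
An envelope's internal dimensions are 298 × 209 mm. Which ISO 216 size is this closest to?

A4 (210 × 297 mm)

Aspect ratio 298/209 ≈ 1.426 — close to the ISO √2 ≈ 1.414.
In the A-series (A0 area = 1 m²): A4 = 210 × 297 mm.
Off by 2 mm total — nearest standard size.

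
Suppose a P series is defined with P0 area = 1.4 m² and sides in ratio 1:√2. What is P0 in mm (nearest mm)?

995 × 1407 mm

Let the short side be w mm. Then w · w√2 = 1.4 m² = 1,400,000 mm².
w² = 1,400,000/√2, so w ≈ 995.0 mm; long side = w√2 ≈ 1407.1 mm.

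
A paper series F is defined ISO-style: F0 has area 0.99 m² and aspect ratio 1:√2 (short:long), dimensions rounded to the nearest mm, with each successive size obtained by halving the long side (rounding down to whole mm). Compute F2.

Let F0's short side be w mm. w · w√2 = 0.99 m² = 990,000 mm², so w ≈ 836.7 mm and w√2 ≈ 1183.2 mm → F0 = 837 × 1183 mm.
F1: ⌊1183/2⌋ × 837 = 591 × 837 mm
F2: ⌊837/2⌋ × 591 = 418 × 591 mm

418 × 591 mm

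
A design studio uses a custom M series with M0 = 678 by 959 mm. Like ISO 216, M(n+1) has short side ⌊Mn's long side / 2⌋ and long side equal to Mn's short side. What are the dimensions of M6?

84 × 119 mm

M1: ⌊959/2⌋ × 678 = 479 × 678 mm
M2: ⌊678/2⌋ × 479 = 339 × 479 mm
M3: ⌊479/2⌋ × 339 = 239 × 339 mm
M4: ⌊339/2⌋ × 239 = 169 × 239 mm
M5: ⌊239/2⌋ × 169 = 119 × 169 mm
M6: ⌊169/2⌋ × 119 = 84 × 119 mm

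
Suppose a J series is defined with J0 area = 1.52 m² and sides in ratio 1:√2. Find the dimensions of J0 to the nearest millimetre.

Let the short side be w mm. Then w · w√2 = 1.52 m² = 1,520,000 mm².
w² = 1,520,000/√2, so w ≈ 1036.7 mm; long side = w√2 ≈ 1466.2 mm.

1037 × 1466 mm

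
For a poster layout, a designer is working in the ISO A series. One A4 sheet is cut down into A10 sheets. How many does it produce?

A4 = 210 × 297 mm; A10 = 26 × 37 mm.
Each halving step doubles the count; 6 steps from A4 to A10.
2^6 = 64.

64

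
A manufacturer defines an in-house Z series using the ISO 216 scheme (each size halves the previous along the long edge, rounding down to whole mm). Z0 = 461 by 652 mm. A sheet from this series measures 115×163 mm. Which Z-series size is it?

Z0: 461 × 652 mm
Z1: 326 × 461 mm
Z2: 230 × 326 mm
Z3: 163 × 230 mm
Z4: 115 × 163 mm
Z5: 81 × 115 mm
→ matches Z4.

Z4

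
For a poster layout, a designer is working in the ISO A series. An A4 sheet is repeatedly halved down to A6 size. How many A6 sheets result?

A4 = 210 × 297 mm; A6 = 105 × 148 mm.
Each halving step doubles the count; 2 steps from A4 to A6.
2^2 = 4.

4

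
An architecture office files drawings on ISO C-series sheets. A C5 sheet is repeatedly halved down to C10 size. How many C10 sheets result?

32

C5 = 162 × 229 mm; C10 = 28 × 40 mm.
Each halving step doubles the count; 5 steps from C5 to C10.
2^5 = 32.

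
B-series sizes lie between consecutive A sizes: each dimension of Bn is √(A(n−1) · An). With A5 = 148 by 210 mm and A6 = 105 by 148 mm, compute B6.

125 × 176 mm

Short side: √(148 · 105) = √15540 ≈ 124.7 → 125 mm
Long side: √(210 · 148) = √31080 ≈ 176.3 → 176 mm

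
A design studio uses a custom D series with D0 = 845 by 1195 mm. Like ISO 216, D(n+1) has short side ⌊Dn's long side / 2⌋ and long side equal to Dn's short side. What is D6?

105 × 149 mm

D1 = 597 × 845 mm (from D0 by 1 halving).
D2: ⌊845/2⌋ × 597 = 422 × 597 mm
D3: ⌊597/2⌋ × 422 = 298 × 422 mm
D4: ⌊422/2⌋ × 298 = 211 × 298 mm
D5: ⌊298/2⌋ × 211 = 149 × 211 mm
D6: ⌊211/2⌋ × 149 = 105 × 149 mm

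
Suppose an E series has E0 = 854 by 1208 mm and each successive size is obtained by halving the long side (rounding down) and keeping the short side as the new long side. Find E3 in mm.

E1: ⌊1208/2⌋ × 854 = 604 × 854 mm
E2: ⌊854/2⌋ × 604 = 427 × 604 mm
E3: ⌊604/2⌋ × 427 = 302 × 427 mm

302 × 427 mm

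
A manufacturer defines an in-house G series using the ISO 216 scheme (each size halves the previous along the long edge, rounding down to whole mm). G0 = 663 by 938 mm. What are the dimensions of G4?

G1: ⌊938/2⌋ × 663 = 469 × 663 mm
G2: ⌊663/2⌋ × 469 = 331 × 469 mm
G3: ⌊469/2⌋ × 331 = 234 × 331 mm
G4: ⌊331/2⌋ × 234 = 165 × 234 mm

165 × 234 mm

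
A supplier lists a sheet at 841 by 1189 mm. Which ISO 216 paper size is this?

A0 (841 × 1189 mm)

Aspect ratio 1189/841 ≈ 1.414 — close to the ISO √2 ≈ 1.414.
In the A-series (A0 area = 1 m²): A0 = 841 × 1189 mm.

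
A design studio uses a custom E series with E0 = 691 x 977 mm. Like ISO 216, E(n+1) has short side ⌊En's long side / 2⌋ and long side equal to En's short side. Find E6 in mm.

E1: ⌊977/2⌋ × 691 = 488 × 691 mm
E2: ⌊691/2⌋ × 488 = 345 × 488 mm
E3: ⌊488/2⌋ × 345 = 244 × 345 mm
E4: ⌊345/2⌋ × 244 = 172 × 244 mm
E5: ⌊244/2⌋ × 172 = 122 × 172 mm
E6: ⌊172/2⌋ × 122 = 86 × 122 mm

86 × 122 mm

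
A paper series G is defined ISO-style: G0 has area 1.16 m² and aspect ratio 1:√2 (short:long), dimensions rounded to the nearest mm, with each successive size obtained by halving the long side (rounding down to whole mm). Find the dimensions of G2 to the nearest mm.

Let G0's short side be w mm. w · w√2 = 1.16 m² = 1,160,000 mm², so w ≈ 905.7 mm and w√2 ≈ 1280.8 mm → G0 = 906 × 1281 mm.
G1: ⌊1281/2⌋ × 906 = 640 × 906 mm
G2: ⌊906/2⌋ × 640 = 453 × 640 mm

453 × 640 mm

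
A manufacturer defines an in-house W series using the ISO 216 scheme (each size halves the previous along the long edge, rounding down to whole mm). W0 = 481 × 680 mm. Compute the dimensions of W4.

120 × 170 mm

W1 = 340 × 481 mm (from W0 by 1 halving).
W2: ⌊481/2⌋ × 340 = 240 × 340 mm
W3: ⌊340/2⌋ × 240 = 170 × 240 mm
W4: ⌊240/2⌋ × 170 = 120 × 170 mm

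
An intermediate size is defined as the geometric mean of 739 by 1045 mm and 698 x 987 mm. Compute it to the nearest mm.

718 × 1016 mm

Short side: √(739 · 698) = √515822 ≈ 718.2 → 718 mm
Long side: √(1045 · 987) = √1031415 ≈ 1015.6 → 1016 mm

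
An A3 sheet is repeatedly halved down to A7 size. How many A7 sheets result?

Each ISO step halves the sheet: 1 × A3 → 2 × A4 → 4 × A5 → 8 × A6 → …
From A3 to A7 is 4 halving steps: 2^4 = 16.

16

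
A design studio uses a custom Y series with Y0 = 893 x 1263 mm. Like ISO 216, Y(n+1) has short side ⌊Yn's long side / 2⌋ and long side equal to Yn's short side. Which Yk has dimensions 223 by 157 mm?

Y0: 893 × 1263 mm
Y1: 631 × 893 mm
Y2: 446 × 631 mm
Y3: 315 × 446 mm
Y4: 223 × 315 mm
Y5: 157 × 223 mm
Y6: 111 × 157 mm
→ matches Y5.

Y5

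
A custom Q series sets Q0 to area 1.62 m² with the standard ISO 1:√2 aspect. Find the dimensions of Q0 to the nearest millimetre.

Let the short side be w mm. Then w · w√2 = 1.62 m² = 1,620,000 mm².
w² = 1,620,000/√2, so w ≈ 1070.3 mm; long side = w√2 ≈ 1513.6 mm.

1070 × 1514 mm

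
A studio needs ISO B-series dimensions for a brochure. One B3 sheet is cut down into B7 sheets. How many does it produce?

Each ISO step halves the sheet: 1 × B3 → 2 × B4 → 4 × B5 → 8 × B6 → …
From B3 to B7 is 4 halving steps: 2^4 = 16.

16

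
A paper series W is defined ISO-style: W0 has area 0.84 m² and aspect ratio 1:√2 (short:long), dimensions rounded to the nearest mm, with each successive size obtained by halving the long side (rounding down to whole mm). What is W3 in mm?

272 × 385 mm

Let W0's short side be w mm. w · w√2 = 0.84 m² = 840,000 mm², so w ≈ 770.7 mm and w√2 ≈ 1089.9 mm → W0 = 771 × 1090 mm.
W1: ⌊1090/2⌋ × 771 = 545 × 771 mm
W2: ⌊771/2⌋ × 545 = 385 × 545 mm
W3: ⌊545/2⌋ × 385 = 272 × 385 mm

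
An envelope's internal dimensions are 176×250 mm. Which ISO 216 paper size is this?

Aspect ratio 250/176 ≈ 1.420 — close to the ISO √2 ≈ 1.414.
In the B-series (B0 = 1000 × 1414 mm): B5 = 176 × 250 mm.

B5 (176 × 250 mm)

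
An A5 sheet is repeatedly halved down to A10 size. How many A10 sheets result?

32

A5 = 148 × 210 mm; A10 = 26 × 37 mm.
Each halving step doubles the count; 5 steps from A5 to A10.
2^5 = 32.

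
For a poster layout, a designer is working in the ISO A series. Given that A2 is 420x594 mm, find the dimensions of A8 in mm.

A3: ⌊594/2⌋ × 420 = 297 × 420 mm
A4: ⌊420/2⌋ × 297 = 210 × 297 mm
A5: ⌊297/2⌋ × 210 = 148 × 210 mm
A6: ⌊210/2⌋ × 148 = 105 × 148 mm
A7: ⌊148/2⌋ × 105 = 74 × 105 mm
A8: ⌊105/2⌋ × 74 = 52 × 74 mm

52 × 74 mm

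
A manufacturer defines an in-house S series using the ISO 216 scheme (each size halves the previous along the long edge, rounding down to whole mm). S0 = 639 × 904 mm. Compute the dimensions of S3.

226 × 319 mm

S1: ⌊904/2⌋ × 639 = 452 × 639 mm
S2: ⌊639/2⌋ × 452 = 319 × 452 mm
S3: ⌊452/2⌋ × 319 = 226 × 319 mm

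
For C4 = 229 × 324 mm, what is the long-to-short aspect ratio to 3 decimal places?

324 / 229 = 1.415
Matches √2 ≈ 1.414 — the ISO 216 defining ratio.

1.415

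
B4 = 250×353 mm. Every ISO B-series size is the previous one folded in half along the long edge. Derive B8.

B5: ⌊353/2⌋ × 250 = 176 × 250 mm
B6: ⌊250/2⌋ × 176 = 125 × 176 mm
B7: ⌊176/2⌋ × 125 = 88 × 125 mm
B8: ⌊125/2⌋ × 88 = 62 × 88 mm

62 × 88 mm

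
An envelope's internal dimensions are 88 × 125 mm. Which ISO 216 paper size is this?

Aspect ratio 125/88 ≈ 1.420 — close to the ISO √2 ≈ 1.414.
In the B-series (B0 = 1000 × 1414 mm): B7 = 88 × 125 mm.

B7 (88 × 125 mm)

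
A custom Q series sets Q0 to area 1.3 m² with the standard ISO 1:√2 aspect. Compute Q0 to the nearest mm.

Let the short side be w mm. Then w · w√2 = 1.3 m² = 1,300,000 mm².
w² = 1,300,000/√2, so w ≈ 958.8 mm; long side = w√2 ≈ 1355.9 mm.

959 × 1356 mm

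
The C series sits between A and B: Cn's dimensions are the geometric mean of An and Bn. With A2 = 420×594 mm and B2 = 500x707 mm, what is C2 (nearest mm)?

458 × 648 mm

Short side: √(420 · 500) = √210000 ≈ 458.3 → 458 mm
Long side: √(594 · 707) = √419958 ≈ 648.0 → 648 mm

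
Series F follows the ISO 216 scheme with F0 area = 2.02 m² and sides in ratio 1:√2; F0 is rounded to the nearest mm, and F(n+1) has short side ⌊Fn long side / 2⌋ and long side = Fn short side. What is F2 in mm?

597 × 845 mm

Let F0's short side be w mm. w · w√2 = 2.02 m² = 2,020,000 mm², so w ≈ 1195.1 mm and w√2 ≈ 1690.2 mm → F0 = 1195 × 1690 mm.
F1: ⌊1690/2⌋ × 1195 = 845 × 1195 mm
F2: ⌊1195/2⌋ × 845 = 597 × 845 mm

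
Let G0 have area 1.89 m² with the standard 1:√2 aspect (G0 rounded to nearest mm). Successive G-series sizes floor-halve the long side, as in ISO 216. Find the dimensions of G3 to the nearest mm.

Let G0's short side be w mm. w · w√2 = 1.89 m² = 1,890,000 mm², so w ≈ 1156.0 mm and w√2 ≈ 1634.9 mm → G0 = 1156 × 1635 mm.
G1: ⌊1635/2⌋ × 1156 = 817 × 1156 mm
G2: ⌊1156/2⌋ × 817 = 578 × 817 mm
G3: ⌊817/2⌋ × 578 = 408 × 578 mm

408 × 578 mm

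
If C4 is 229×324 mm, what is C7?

C5: ⌊324/2⌋ × 229 = 162 × 229 mm
C6: ⌊229/2⌋ × 162 = 114 × 162 mm
C7: ⌊162/2⌋ × 114 = 81 × 114 mm

81 × 114 mm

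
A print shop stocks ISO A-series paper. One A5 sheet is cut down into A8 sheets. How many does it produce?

Each ISO step halves the sheet: 1 × A5 → 2 × A6 → 4 × A7 → 8 × A8
From A5 to A8 is 3 halving steps: 2^3 = 8.

8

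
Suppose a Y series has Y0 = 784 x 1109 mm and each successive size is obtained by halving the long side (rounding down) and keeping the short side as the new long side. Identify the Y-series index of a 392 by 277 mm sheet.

Y0: 784 × 1109 mm
Y1: 554 × 784 mm
Y2: 392 × 554 mm
Y3: 277 × 392 mm
Y4: 196 × 277 mm
→ matches Y3.

Y3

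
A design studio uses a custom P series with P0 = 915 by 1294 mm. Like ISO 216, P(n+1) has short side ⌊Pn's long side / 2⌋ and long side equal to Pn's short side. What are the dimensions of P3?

323 × 457 mm

P1: ⌊1294/2⌋ × 915 = 647 × 915 mm
P2: ⌊915/2⌋ × 647 = 457 × 647 mm
P3: ⌊647/2⌋ × 457 = 323 × 457 mm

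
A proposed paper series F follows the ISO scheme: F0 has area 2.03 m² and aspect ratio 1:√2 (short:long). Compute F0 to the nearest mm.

Let the short side be w mm. Then w · w√2 = 2.03 m² = 2,030,000 mm².
w² = 2,030,000/√2, so w ≈ 1198.1 mm; long side = w√2 ≈ 1694.4 mm.

1198 × 1694 mm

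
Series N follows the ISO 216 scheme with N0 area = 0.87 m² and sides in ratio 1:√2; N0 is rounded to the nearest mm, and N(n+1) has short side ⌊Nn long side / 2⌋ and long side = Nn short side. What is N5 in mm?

138 × 196 mm

Let N0's short side be w mm. w · w√2 = 0.87 m² = 870,000 mm², so w ≈ 784.3 mm and w√2 ≈ 1109.2 mm → N0 = 784 × 1109 mm.
N1: ⌊1109/2⌋ × 784 = 554 × 784 mm
N2: ⌊784/2⌋ × 554 = 392 × 554 mm
N3: ⌊554/2⌋ × 392 = 277 × 392 mm
N4: ⌊392/2⌋ × 277 = 196 × 277 mm
N5: ⌊277/2⌋ × 196 = 138 × 196 mm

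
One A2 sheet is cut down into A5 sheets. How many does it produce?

A2 = 420 × 594 mm; A5 = 148 × 210 mm.
Each halving step doubles the count; 3 steps from A2 to A5.
2^3 = 8.

8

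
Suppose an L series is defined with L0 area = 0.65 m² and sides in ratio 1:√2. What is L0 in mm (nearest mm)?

678 × 959 mm

Let the short side be w mm. Then w · w√2 = 0.65 m² = 650,000 mm².
w² = 650,000/√2, so w ≈ 678.0 mm; long side = w√2 ≈ 958.8 mm.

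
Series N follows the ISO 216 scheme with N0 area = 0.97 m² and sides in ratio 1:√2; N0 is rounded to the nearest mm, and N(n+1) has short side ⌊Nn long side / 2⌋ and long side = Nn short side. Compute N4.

207 × 292 mm

Let N0's short side be w mm. w · w√2 = 0.97 m² = 970,000 mm², so w ≈ 828.2 mm and w√2 ≈ 1171.2 mm → N0 = 828 × 1171 mm.
N1: ⌊1171/2⌋ × 828 = 585 × 828 mm
N2: ⌊828/2⌋ × 585 = 414 × 585 mm
N3: ⌊585/2⌋ × 414 = 292 × 414 mm
N4: ⌊414/2⌋ × 292 = 207 × 292 mm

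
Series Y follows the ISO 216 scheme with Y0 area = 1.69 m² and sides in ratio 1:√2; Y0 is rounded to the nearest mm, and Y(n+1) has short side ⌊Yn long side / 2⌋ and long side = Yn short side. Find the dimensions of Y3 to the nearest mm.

Let Y0's short side be w mm. w · w√2 = 1.69 m² = 1,690,000 mm², so w ≈ 1093.2 mm and w√2 ≈ 1546.0 mm → Y0 = 1093 × 1546 mm.
Y1: ⌊1546/2⌋ × 1093 = 773 × 1093 mm
Y2: ⌊1093/2⌋ × 773 = 546 × 773 mm
Y3: ⌊773/2⌋ × 546 = 386 × 546 mm

386 × 546 mm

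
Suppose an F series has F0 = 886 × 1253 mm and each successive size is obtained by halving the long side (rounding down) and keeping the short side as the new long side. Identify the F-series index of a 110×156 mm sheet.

F0: 886 × 1253 mm
F1: 626 × 886 mm
F2: 443 × 626 mm
F3: 313 × 443 mm
F4: 221 × 313 mm
F5: 156 × 221 mm
F6: 110 × 156 mm
F7: 78 × 110 mm
→ matches F6.

F6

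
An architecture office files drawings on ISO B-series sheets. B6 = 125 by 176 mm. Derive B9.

44 × 62 mm

B7: ⌊176/2⌋ × 125 = 88 × 125 mm
B8: ⌊125/2⌋ × 88 = 62 × 88 mm
B9: ⌊88/2⌋ × 62 = 44 × 62 mm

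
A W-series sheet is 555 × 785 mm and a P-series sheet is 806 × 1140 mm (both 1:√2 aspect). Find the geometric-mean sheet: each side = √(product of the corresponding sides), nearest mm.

Short side: √(555 · 806) = √447330 ≈ 668.8 → 669 mm
Long side: √(785 · 1140) = √894900 ≈ 946.0 → 946 mm

669 × 946 mm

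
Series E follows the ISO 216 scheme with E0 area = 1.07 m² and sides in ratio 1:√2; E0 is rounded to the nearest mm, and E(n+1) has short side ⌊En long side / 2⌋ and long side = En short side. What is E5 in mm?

153 × 217 mm

Let E0's short side be w mm. w · w√2 = 1.07 m² = 1,070,000 mm², so w ≈ 869.8 mm and w√2 ≈ 1230.1 mm → E0 = 870 × 1230 mm.
E1: ⌊1230/2⌋ × 870 = 615 × 870 mm
E2: ⌊870/2⌋ × 615 = 435 × 615 mm
E3: ⌊615/2⌋ × 435 = 307 × 435 mm
E4: ⌊435/2⌋ × 307 = 217 × 307 mm
E5: ⌊307/2⌋ × 217 = 153 × 217 mm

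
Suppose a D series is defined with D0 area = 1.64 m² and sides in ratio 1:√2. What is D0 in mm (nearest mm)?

1077 × 1523 mm

Let the short side be w mm. Then w · w√2 = 1.64 m² = 1,640,000 mm².
w² = 1,640,000/√2, so w ≈ 1076.9 mm; long side = w√2 ≈ 1522.9 mm.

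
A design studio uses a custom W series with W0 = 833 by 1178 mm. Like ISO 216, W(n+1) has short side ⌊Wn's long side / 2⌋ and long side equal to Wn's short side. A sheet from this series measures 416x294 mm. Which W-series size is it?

W3

W0: 833 × 1178 mm
W1: 589 × 833 mm
W2: 416 × 589 mm
W3: 294 × 416 mm
W4: 208 × 294 mm
→ matches W3.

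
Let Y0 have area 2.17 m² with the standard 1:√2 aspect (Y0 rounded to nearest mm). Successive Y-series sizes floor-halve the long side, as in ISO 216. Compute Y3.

Let Y0's short side be w mm. w · w√2 = 2.17 m² = 2,170,000 mm², so w ≈ 1238.7 mm and w√2 ≈ 1751.8 mm → Y0 = 1239 × 1752 mm.
Y1: ⌊1752/2⌋ × 1239 = 876 × 1239 mm
Y2: ⌊1239/2⌋ × 876 = 619 × 876 mm
Y3: ⌊876/2⌋ × 619 = 438 × 619 mm

438 × 619 mm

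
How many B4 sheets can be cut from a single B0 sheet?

Each ISO step halves the sheet: 1 × B0 → 2 × B1 → 4 × B2 → 8 × B3 → …
From B0 to B4 is 4 halving steps: 2^4 = 16.

16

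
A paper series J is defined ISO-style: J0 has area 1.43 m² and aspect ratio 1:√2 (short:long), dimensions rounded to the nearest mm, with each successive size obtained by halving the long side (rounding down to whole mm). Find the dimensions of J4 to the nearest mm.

251 × 355 mm

Let J0's short side be w mm. w · w√2 = 1.43 m² = 1,430,000 mm², so w ≈ 1005.6 mm and w√2 ≈ 1422.1 mm → J0 = 1006 × 1422 mm.
J1: ⌊1422/2⌋ × 1006 = 711 × 1006 mm
J2: ⌊1006/2⌋ × 711 = 503 × 711 mm
J3: ⌊711/2⌋ × 503 = 355 × 503 mm
J4: ⌊503/2⌋ × 355 = 251 × 355 mm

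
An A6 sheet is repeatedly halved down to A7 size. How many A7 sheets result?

A6 = 105 × 148 mm; A7 = 74 × 105 mm.
Each halving step doubles the count; 1 step from A6 to A7.
2^1 = 2.

2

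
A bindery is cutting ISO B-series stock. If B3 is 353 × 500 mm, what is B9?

B4: ⌊500/2⌋ × 353 = 250 × 353 mm
B5: ⌊353/2⌋ × 250 = 176 × 250 mm
B6: ⌊250/2⌋ × 176 = 125 × 176 mm
B7: ⌊176/2⌋ × 125 = 88 × 125 mm
B8: ⌊125/2⌋ × 88 = 62 × 88 mm
B9: ⌊88/2⌋ × 62 = 44 × 62 mm

44 × 62 mm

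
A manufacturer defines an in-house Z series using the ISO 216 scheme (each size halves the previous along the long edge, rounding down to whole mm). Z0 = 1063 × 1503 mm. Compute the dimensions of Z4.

265 × 375 mm

Z1: ⌊1503/2⌋ × 1063 = 751 × 1063 mm
Z2: ⌊1063/2⌋ × 751 = 531 × 751 mm
Z3: ⌊751/2⌋ × 531 = 375 × 531 mm
Z4: ⌊531/2⌋ × 375 = 265 × 375 mm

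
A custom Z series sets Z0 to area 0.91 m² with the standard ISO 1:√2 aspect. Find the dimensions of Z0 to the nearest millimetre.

Let the short side be w mm. Then w · w√2 = 0.91 m² = 910,000 mm².
w² = 910,000/√2, so w ≈ 802.2 mm; long side = w√2 ≈ 1134.4 mm.

802 × 1134 mm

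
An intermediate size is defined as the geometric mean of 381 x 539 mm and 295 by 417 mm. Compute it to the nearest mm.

Short side: √(381 · 295) = √112395 ≈ 335.3 → 335 mm
Long side: √(539 · 417) = √224763 ≈ 474.1 → 474 mm

335 × 474 mm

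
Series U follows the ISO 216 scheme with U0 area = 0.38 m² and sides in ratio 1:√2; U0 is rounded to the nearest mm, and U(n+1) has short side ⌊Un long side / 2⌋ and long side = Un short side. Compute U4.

129 × 183 mm

Let U0's short side be w mm. w · w√2 = 0.38 m² = 380,000 mm², so w ≈ 518.4 mm and w√2 ≈ 733.1 mm → U0 = 518 × 733 mm.
U1: ⌊733/2⌋ × 518 = 366 × 518 mm
U2: ⌊518/2⌋ × 366 = 259 × 366 mm
U3: ⌊366/2⌋ × 259 = 183 × 259 mm
U4: ⌊259/2⌋ × 183 = 129 × 183 mm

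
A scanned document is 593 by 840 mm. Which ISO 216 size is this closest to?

A1 (594 × 841 mm)

Aspect ratio 840/593 ≈ 1.417 — close to the ISO √2 ≈ 1.414.
In the A-series (A0 area = 1 m²): A1 = 594 × 841 mm.
Off by 2 mm total — nearest standard size.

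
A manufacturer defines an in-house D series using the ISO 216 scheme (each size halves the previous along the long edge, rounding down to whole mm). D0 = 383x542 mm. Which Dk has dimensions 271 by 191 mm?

D2

D0: 383 × 542 mm
D1: 271 × 383 mm
D2: 191 × 271 mm
D3: 135 × 191 mm
→ matches D2.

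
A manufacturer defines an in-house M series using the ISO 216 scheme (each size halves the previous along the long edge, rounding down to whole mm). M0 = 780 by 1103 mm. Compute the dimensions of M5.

M1: ⌊1103/2⌋ × 780 = 551 × 780 mm
M2: ⌊780/2⌋ × 551 = 390 × 551 mm
M3: ⌊551/2⌋ × 390 = 275 × 390 mm
M4: ⌊390/2⌋ × 275 = 195 × 275 mm
M5: ⌊275/2⌋ × 195 = 137 × 195 mm

137 × 195 mm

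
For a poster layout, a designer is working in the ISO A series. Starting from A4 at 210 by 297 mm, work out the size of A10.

A5: ⌊297/2⌋ × 210 = 148 × 210 mm
A6: ⌊210/2⌋ × 148 = 105 × 148 mm
A7: ⌊148/2⌋ × 105 = 74 × 105 mm
A8: ⌊105/2⌋ × 74 = 52 × 74 mm
A9: ⌊74/2⌋ × 52 = 37 × 52 mm
A10: ⌊52/2⌋ × 37 = 26 × 37 mm

26 × 37 mm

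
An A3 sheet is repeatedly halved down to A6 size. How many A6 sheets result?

Each ISO step halves the sheet: 1 × A3 → 2 × A4 → 4 × A5 → 8 × A6
From A3 to A6 is 3 halving steps: 2^3 = 8.

8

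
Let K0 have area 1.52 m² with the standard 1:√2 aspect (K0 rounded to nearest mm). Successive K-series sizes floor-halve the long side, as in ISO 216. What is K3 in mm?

366 × 518 mm

Let K0's short side be w mm. w · w√2 = 1.52 m² = 1,520,000 mm², so w ≈ 1036.7 mm and w√2 ≈ 1466.2 mm → K0 = 1037 × 1466 mm.
K1: ⌊1466/2⌋ × 1037 = 733 × 1037 mm
K2: ⌊1037/2⌋ × 733 = 518 × 733 mm
K3: ⌊733/2⌋ × 518 = 366 × 518 mm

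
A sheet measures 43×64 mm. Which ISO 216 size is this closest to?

B9 (44 × 62 mm)

Aspect ratio 64/43 ≈ 1.488 (ISO target is √2 ≈ 1.414).
In the B-series (B0 = 1000 × 1414 mm): B9 = 44 × 62 mm.
Off by 3 mm total — nearest standard size.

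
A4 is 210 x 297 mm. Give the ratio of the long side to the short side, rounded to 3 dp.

297 / 210 = 1.414
Matches √2 ≈ 1.414 — the ISO 216 defining ratio.

1.414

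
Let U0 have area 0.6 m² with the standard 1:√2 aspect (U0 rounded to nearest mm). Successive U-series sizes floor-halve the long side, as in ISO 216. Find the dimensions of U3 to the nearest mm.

230 × 325 mm

Let U0's short side be w mm. w · w√2 = 0.6 m² = 600,000 mm², so w ≈ 651.4 mm and w√2 ≈ 921.2 mm → U0 = 651 × 921 mm.
U1: ⌊921/2⌋ × 651 = 460 × 651 mm
U2: ⌊651/2⌋ × 460 = 325 × 460 mm
U3: ⌊460/2⌋ × 325 = 230 × 325 mm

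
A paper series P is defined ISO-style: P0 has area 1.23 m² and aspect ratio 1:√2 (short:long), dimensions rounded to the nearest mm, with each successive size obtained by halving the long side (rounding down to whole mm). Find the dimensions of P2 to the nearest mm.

Let P0's short side be w mm. w · w√2 = 1.23 m² = 1,230,000 mm², so w ≈ 932.6 mm and w√2 ≈ 1318.9 mm → P0 = 933 × 1319 mm.
P1: ⌊1319/2⌋ × 933 = 659 × 933 mm
P2: ⌊933/2⌋ × 659 = 466 × 659 mm

466 × 659 mm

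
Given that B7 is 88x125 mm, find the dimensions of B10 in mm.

B8: ⌊125/2⌋ × 88 = 62 × 88 mm
B9: ⌊88/2⌋ × 62 = 44 × 62 mm
B10: ⌊62/2⌋ × 44 = 31 × 44 mm

31 × 44 mm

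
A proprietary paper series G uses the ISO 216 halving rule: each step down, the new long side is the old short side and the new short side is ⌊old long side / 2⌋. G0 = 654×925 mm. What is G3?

231 × 327 mm

G1: ⌊925/2⌋ × 654 = 462 × 654 mm
G2: ⌊654/2⌋ × 462 = 327 × 462 mm
G3: ⌊462/2⌋ × 327 = 231 × 327 mm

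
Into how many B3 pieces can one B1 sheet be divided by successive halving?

4

Each ISO step halves the sheet: 1 × B1 → 2 × B2 → 4 × B3
From B1 to B3 is 2 halving steps: 2^2 = 4.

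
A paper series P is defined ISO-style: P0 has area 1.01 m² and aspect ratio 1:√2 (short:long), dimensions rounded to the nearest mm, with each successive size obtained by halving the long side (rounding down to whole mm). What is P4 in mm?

Let P0's short side be w mm. w · w√2 = 1.01 m² = 1,010,000 mm², so w ≈ 845.1 mm and w√2 ≈ 1195.1 mm → P0 = 845 × 1195 mm.
P1: ⌊1195/2⌋ × 845 = 597 × 845 mm
P2: ⌊845/2⌋ × 597 = 422 × 597 mm
P3: ⌊597/2⌋ × 422 = 298 × 422 mm
P4: ⌊422/2⌋ × 298 = 211 × 298 mm

211 × 298 mm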